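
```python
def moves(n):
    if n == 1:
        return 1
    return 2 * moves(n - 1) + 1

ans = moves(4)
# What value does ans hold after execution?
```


moves(4)
= 2 * moves(3) + 1
= 2 * (2 * moves(2) + 1) + 1
= 2 * (2 * (2 * moves(1) + 1) + 1) + 1
Now compute bottom-up:
moves(1) = 1
moves(2) = 2 * 1 + 1 = 3
moves(3) = 2 * 3 + 1 = 7
moves(4) = 2 * 7 + 1 = 15
= 15


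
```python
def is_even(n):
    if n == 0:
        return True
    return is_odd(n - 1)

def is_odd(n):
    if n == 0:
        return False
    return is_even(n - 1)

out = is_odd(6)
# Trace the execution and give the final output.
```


is_odd(6)
= is_even(5)
= is_odd(4)
= is_even(3)
= is_odd(2)
= is_even(1)
= is_odd(0)
n == 0: return False
= False


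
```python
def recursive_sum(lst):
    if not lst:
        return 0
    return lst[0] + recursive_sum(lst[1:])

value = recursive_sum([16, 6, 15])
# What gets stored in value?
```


recursive_sum([16, 6, 15])
= 16 + recursive_sum([6, 15])
= 16 + 6 + recursive_sum([15])
= 16 + 6 + 15 + recursive_sum([])
= 16 + 6 + 15 + 0
= 37


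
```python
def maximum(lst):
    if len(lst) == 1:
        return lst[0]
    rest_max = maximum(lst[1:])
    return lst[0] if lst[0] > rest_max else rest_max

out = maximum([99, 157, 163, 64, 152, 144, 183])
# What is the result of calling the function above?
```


maximum([99, 157, 163, 64, 152, 144, 183])
= compare 99 with maximum([157, 163, 64, 152, 144, 183])
= compare 157 with maximum([163, 64, 152, 144, 183])
= compare 163 with maximum([64, 152, 144, 183])
= compare 64 with maximum([152, 144, 183])
= compare 152 with maximum([144, 183])
= compare 144 with maximum([183])
Base: maximum([183]) = 183
compare 144 with 183: max = 183
compare 152 with 183: max = 183
compare 64 with 183: max = 183
compare 163 with 183: max = 183
compare 157 with 183: max = 183
compare 99 with 183: max = 183
= 183


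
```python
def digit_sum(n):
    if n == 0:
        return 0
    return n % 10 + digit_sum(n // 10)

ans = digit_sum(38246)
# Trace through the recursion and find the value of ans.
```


digit_sum(38246)
= 6 + digit_sum(3824)
= 6 + 4 + digit_sum(382)
= 6 + 4 + 2 + digit_sum(38)
= 6 + 4 + 2 + 8 + digit_sum(3)
= 6 + 4 + 2 + 8 + 3 + digit_sum(0)
= 6 + 4 + 2 + 8 + 3 + 0
= 23


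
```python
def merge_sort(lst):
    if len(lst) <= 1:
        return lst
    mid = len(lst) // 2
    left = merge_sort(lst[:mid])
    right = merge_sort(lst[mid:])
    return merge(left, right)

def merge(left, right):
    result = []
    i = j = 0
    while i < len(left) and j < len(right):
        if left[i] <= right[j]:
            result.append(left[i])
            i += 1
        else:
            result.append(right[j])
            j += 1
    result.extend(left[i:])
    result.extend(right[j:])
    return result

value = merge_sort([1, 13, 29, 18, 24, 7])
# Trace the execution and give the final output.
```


merge_sort([1, 13, 29, 18, 24, 7])
Split into [1, 13, 29] and [18, 24, 7]
Left sorted: [1, 13, 29]
Right sorted: [7, 18, 24]
Merge [1, 13, 29] and [7, 18, 24]
= [1, 7, 13, 18, 24, 29]


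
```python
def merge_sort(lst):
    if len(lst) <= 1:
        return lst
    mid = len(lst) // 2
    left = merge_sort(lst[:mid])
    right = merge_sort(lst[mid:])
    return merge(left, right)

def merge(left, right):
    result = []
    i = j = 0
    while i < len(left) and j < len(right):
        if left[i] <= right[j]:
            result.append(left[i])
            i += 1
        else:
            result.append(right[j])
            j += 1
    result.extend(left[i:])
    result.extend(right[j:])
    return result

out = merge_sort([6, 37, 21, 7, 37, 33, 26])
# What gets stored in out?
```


merge_sort([6, 37, 21, 7, 37, 33, 26])
Split into [6, 37, 21] and [7, 37, 33, 26]
Left sorted: [6, 21, 37]
Right sorted: [7, 26, 33, 37]
Merge [6, 21, 37] and [7, 26, 33, 37]
= [6, 7, 21, 26, 33, 37, 37]


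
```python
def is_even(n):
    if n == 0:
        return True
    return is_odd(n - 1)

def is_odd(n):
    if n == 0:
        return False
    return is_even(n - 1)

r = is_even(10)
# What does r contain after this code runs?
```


is_even(10)
= is_odd(9)
= is_even(8)
= is_odd(7)
= is_even(6)
= is_odd(5)
= is_even(4)
= is_odd(3)
= is_even(2)
= is_odd(1)
= is_even(0)
n == 0: return True
= True


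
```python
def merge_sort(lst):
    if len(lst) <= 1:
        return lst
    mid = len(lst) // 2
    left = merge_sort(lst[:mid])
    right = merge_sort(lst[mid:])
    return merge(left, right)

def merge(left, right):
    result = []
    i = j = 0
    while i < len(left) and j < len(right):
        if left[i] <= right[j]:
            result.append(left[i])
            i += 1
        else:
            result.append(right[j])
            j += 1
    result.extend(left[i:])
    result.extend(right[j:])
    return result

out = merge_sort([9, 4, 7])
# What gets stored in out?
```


merge_sort([9, 4, 7])
Split into [9] and [4, 7]
Left sorted: [9]
Right sorted: [4, 7]
Merge [9] and [4, 7]
= [4, 7, 9]


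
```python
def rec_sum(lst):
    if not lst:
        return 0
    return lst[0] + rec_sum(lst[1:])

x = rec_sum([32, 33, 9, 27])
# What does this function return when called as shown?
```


rec_sum([32, 33, 9, 27])
= 32 + rec_sum([33, 9, 27])
= 32 + 33 + rec_sum([9, 27])
= 32 + 33 + 9 + rec_sum([27])
= 32 + 33 + 9 + 27 + rec_sum([])
= 32 + 33 + 9 + 27 + 0
= 101


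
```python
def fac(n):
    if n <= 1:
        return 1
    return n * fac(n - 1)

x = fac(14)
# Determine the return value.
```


fac(14)
= 14 * fac(13)
= 14 * 13 * fac(12)
= 14 * 13 * 12 * fac(11)
= 14 * 13 * 12 * 11 * fac(10)
= 14 * 13 * 12 * 11 * 10 * fac(9)
= 14 * 13 * 12 * 11 * 10 * 9 * fac(8)
= 14 * 13 * 12 * 11 * 10 * 9 * 8 * fac(7)
= 14 * 13 * 12 * 11 * 10 * 9 * 8 * 7 * fac(6)
= 14 * 13 * 12 * 11 * 10 * 9 * 8 * 7 * 6 * fac(5)
= 14 * 13 * 12 * 11 * 10 * 9 * 8 * 7 * 6 * 5 * fac(4)
= 14 * 13 * 12 * 11 * 10 * 9 * 8 * 7 * 6 * 5 * 4 * fac(3)
= 14 * 13 * 12 * 11 * 10 * 9 * 8 * 7 * 6 * 5 * 4 * 3 * fac(2)
= 14 * 13 * 12 * 11 * 10 * 9 * 8 * 7 * 6 * 5 * 4 * 3 * 2 * fac(1)
= 14 * 13 * 12 * 11 * 10 * 9 * 8 * 7 * 6 * 5 * 4 * 3 * 2 * 1
= 87178291200


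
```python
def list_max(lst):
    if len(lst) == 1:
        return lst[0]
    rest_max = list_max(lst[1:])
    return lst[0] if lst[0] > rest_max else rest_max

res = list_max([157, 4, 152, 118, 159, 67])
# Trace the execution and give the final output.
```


list_max([157, 4, 152, 118, 159, 67])
= compare 157 with list_max([4, 152, 118, 159, 67])
= compare 4 with list_max([152, 118, 159, 67])
= compare 152 with list_max([118, 159, 67])
= compare 118 with list_max([159, 67])
= compare 159 with list_max([67])
Base: list_max([67]) = 67
compare 159 with 67: max = 159
compare 118 with 159: max = 159
compare 152 with 159: max = 159
compare 4 with 159: max = 159
compare 157 with 159: max = 159
= 159


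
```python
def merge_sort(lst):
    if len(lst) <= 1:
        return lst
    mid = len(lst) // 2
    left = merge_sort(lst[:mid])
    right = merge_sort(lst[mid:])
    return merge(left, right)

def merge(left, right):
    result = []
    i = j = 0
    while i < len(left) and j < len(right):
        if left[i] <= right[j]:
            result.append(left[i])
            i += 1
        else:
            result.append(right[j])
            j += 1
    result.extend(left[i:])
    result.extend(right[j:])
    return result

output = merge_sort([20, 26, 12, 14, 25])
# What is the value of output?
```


merge_sort([20, 26, 12, 14, 25])
Split into [20, 26] and [12, 14, 25]
Left sorted: [20, 26]
Right sorted: [12, 14, 25]
Merge [20, 26] and [12, 14, 25]
= [12, 14, 20, 25, 26]


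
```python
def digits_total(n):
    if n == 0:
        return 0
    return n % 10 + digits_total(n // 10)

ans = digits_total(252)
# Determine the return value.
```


digits_total(252)
= 2 + digits_total(25)
= 2 + 5 + digits_total(2)
= 2 + 5 + 2 + digits_total(0)
= 2 + 5 + 2 + 0
= 9


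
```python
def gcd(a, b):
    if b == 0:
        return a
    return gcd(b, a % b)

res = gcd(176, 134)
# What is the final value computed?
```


gcd(176, 134)
= gcd(134, 176 % 134) = gcd(134, 42)
= gcd(42, 134 % 42) = gcd(42, 8)
= gcd(8, 42 % 8) = gcd(8, 2)
= gcd(2, 8 % 2) = gcd(2, 0)
b == 0, return a = 2


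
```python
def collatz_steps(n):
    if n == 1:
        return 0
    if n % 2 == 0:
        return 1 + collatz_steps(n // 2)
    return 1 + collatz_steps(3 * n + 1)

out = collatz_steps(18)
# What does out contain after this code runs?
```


collatz_steps(18)
18 is even -> collatz_steps(9)
9 is odd -> 3*9+1 = 28 -> collatz_steps(28)
28 is even -> collatz_steps(14)
14 is even -> collatz_steps(7)
7 is odd -> 3*7+1 = 22 -> collatz_steps(22)
22 is even -> collatz_steps(11)
11 is odd -> 3*11+1 = 34 -> collatz_steps(34)
34 is even -> collatz_steps(17)
17 is odd -> 3*17+1 = 52 -> collatz_steps(52)
52 is even -> collatz_steps(26)
26 is even -> collatz_steps(13)
13 is odd -> 3*13+1 = 40 -> collatz_steps(40)
40 is even -> collatz_steps(20)
20 is even -> collatz_steps(10)
10 is even -> collatz_steps(5)
5 is odd -> 3*5+1 = 16 -> collatz_steps(16)
16 is even -> collatz_steps(8)
8 is even -> collatz_steps(4)
4 is even -> collatz_steps(2)
2 is even -> collatz_steps(1)
Reached 1 after 20 steps
= 20


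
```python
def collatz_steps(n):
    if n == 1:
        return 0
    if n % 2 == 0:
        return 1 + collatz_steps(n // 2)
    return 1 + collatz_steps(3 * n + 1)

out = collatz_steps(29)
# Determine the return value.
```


collatz_steps(29)
29 is odd -> 3*29+1 = 88 -> collatz_steps(88)
88 is even -> collatz_steps(44)
44 is even -> collatz_steps(22)
22 is even -> collatz_steps(11)
11 is odd -> 3*11+1 = 34 -> collatz_steps(34)
34 is even -> collatz_steps(17)
17 is odd -> 3*17+1 = 52 -> collatz_steps(52)
52 is even -> collatz_steps(26)
26 is even -> collatz_steps(13)
13 is odd -> 3*13+1 = 40 -> collatz_steps(40)
40 is even -> collatz_steps(20)
20 is even -> collatz_steps(10)
10 is even -> collatz_steps(5)
5 is odd -> 3*5+1 = 16 -> collatz_steps(16)
16 is even -> collatz_steps(8)
8 is even -> collatz_steps(4)
4 is even -> collatz_steps(2)
2 is even -> collatz_steps(1)
Reached 1 after 18 steps
= 18


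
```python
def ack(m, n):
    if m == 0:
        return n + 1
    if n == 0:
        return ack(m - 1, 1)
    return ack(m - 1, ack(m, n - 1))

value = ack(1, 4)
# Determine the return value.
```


ack(1, 4)
= ack(0, ack(1, 3))
First compute ack(1, 3) = 5
= ack(0, 5)
= 6


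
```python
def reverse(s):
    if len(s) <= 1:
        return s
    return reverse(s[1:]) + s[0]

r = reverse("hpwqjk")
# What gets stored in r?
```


reverse("hpwqjk")
= reverse("pwqjk") + "h"
= reverse("wqjk") + "p" + "h"
= reverse("qjk") + "w" + "p" + "h"
= reverse("jk") + "q" + "w" + "p" + "h"
= reverse("k") + "j" + "q" + "w" + "p" + "h"
= "k" + "j" + "q" + "w" + "p" + "h"
= "kjqwph"


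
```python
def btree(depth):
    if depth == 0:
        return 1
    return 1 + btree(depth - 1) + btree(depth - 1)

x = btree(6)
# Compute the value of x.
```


btree(6)
= 1 + btree(5) + btree(5)
= 1 + 2 * btree(5)
btree(k) = 2^(k+1) - 1
btree(0) = 1
btree(1) = 3
btree(2) = 7
btree(3) = 15
btree(4) = 31
btree(6) = 2^7 - 1 = 127


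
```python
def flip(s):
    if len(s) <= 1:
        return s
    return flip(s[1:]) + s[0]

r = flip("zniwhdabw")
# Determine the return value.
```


flip("zniwhdabw")
= flip("niwhdabw") + "z"
= flip("iwhdabw") + "n" + "z"
= flip("whdabw") + "i" + "n" + "z"
= flip("hdabw") + "w" + "i" + "n" + "z"
= flip("dabw") + "h" + "w" + "i" + "n" + "z"
= flip("abw") + "d" + "h" + "w" + "i" + "n" + "z"
= flip("bw") + "a" + "d" + "h" + "w" + "i" + "n" + "z"
= flip("w") + "b" + "a" + "d" + "h" + "w" + "i" + "n" + "z"
= "w" + "b" + "a" + "d" + "h" + "w" + "i" + "n" + "z"
= "wbadhwinz"


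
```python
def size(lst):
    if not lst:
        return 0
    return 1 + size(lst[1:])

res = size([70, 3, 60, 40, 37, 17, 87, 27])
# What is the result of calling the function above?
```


size([70, 3, 60, 40, 37, 17, 87, 27])
= 1 + size([3, 60, 40, 37, 17, 87, 27])
= 1 + 1 + size([60, 40, 37, 17, 87, 27])
= 1 + 1 + 1 + size([40, 37, 17, 87, 27])
= 1 + 1 + 1 + 1 + size([37, 17, 87, 27])
= 1 + 1 + 1 + 1 + 1 + size([17, 87, 27])
= 1 + 1 + 1 + 1 + 1 + 1 + size([87, 27])
= 1 + 1 + 1 + 1 + 1 + 1 + 1 + size([27])
= 1 + 1 + 1 + 1 + 1 + 1 + 1 + 1 + size([])
= 1 + 1 + 1 + 1 + 1 + 1 + 1 + 1 + 0
= 8


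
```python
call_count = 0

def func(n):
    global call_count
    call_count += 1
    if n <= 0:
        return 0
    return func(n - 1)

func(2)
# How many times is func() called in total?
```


func(2) calls func(1) calls ... calls func(0)
Total calls: 2 + 1 (for base case) = 3


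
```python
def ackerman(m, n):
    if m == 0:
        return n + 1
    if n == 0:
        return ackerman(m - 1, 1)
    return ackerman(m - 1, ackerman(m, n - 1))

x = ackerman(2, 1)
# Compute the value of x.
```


ackerman(2, 1)
= ackerman(1, ackerman(2, 0))
First compute ackerman(2, 0) = 3
= ackerman(1, 3)
= 5


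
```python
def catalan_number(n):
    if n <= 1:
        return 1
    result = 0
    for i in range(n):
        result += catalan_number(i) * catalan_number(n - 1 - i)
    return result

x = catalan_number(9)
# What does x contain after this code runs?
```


catalan_number(9)
= sum of catalan_number(i) * catalan_number(9-1-i) for i in 0..8
First compute sub-values bottom-up:
  catalan_number(0) = 1, catalan_number(1) = 1
  catalan_number(2) = 1*1 + 1*1 = 2
  catalan_number(3) = 1*2 + 1*1 + 2*1 = 5
  catalan_number(4) = 1*5 + 1*2 + 2*1 + 5*1 = 14
  catalan_number(5) = 1*14 + 1*5 + 2*2 + 5*1 + 14*1 = 42
  catalan_number(6) = 1*42 + 1*14 + 2*5 + 5*2 + 14*1 + 42*1 = 132
  catalan_number(7) = 1*132 + 1*42 + 2*14 + 5*5 + 14*2 + 42*1 + 132*1 = 429
  catalan_number(8) = 1*429 + 1*132 + 2*42 + 5*14 + 14*5 + 42*2 + 132*1 + 429*1 = 1430
Now catalan_number(9):
  catalan_number(0)*catalan_number(8) = 1*1430 = 1430
  catalan_number(1)*catalan_number(7) = 1*429 = 429
  catalan_number(2)*catalan_number(6) = 2*132 = 264
  catalan_number(3)*catalan_number(5) = 5*42 = 210
  catalan_number(4)*catalan_number(4) = 14*14 = 196
  catalan_number(5)*catalan_number(3) = 42*5 = 210
  catalan_number(6)*catalan_number(2) = 132*2 = 264
  catalan_number(7)*catalan_number(1) = 429*1 = 429
  catalan_number(8)*catalan_number(0) = 1430*1 = 1430
= 1430 + 429 + 264 + 210 + 196 + 210 + 264 + 429 + 1430
= 4862


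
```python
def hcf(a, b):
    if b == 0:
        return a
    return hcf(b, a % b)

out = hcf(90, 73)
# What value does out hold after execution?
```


hcf(90, 73)
= hcf(73, 90 % 73) = hcf(73, 17)
= hcf(17, 73 % 17) = hcf(17, 5)
= hcf(5, 17 % 5) = hcf(5, 2)
= hcf(2, 5 % 2) = hcf(2, 1)
= hcf(1, 2 % 1) = hcf(1, 0)
b == 0, return a = 1


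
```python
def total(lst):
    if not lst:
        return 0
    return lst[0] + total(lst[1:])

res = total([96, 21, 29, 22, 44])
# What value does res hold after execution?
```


total([96, 21, 29, 22, 44])
= 96 + total([21, 29, 22, 44])
= 96 + 21 + total([29, 22, 44])
= 96 + 21 + 29 + total([22, 44])
= 96 + 21 + 29 + 22 + total([44])
= 96 + 21 + 29 + 22 + 44 + total([])
= 96 + 21 + 29 + 22 + 44 + 0
= 212


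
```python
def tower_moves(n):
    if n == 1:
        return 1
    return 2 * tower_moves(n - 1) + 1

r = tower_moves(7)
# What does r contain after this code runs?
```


tower_moves(7)
= 2 * tower_moves(6) + 1
= 2 * (2 * tower_moves(5) + 1) + 1
= 2 * (2 * (2 * tower_moves(4) + 1) + 1) + 1
= 2 * (2 * (2 * (2 * tower_moves(3) + 1) + 1) + 1) + 1
= 2 * (2 * (2 * (2 * (2 * tower_moves(2) + 1) + 1) + 1) + 1) + 1
= 2 * (2 * (2 * (2 * (2 * (2 * tower_moves(1) + 1) + 1) + 1) + 1) + 1) + 1
Now compute bottom-up:
tower_moves(1) = 1
tower_moves(2) = 2 * 1 + 1 = 3
tower_moves(3) = 2 * 3 + 1 = 7
tower_moves(4) = 2 * 7 + 1 = 15
tower_moves(5) = 2 * 15 + 1 = 31
tower_moves(6) = 2 * 31 + 1 = 63
tower_moves(7) = 2 * 63 + 1 = 127
= 127


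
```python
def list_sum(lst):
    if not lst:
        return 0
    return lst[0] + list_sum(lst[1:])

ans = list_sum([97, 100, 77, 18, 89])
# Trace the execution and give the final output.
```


list_sum([97, 100, 77, 18, 89])
= 97 + list_sum([100, 77, 18, 89])
= 97 + 100 + list_sum([77, 18, 89])
= 97 + 100 + 77 + list_sum([18, 89])
= 97 + 100 + 77 + 18 + list_sum([89])
= 97 + 100 + 77 + 18 + 89 + list_sum([])
= 97 + 100 + 77 + 18 + 89 + 0
= 381


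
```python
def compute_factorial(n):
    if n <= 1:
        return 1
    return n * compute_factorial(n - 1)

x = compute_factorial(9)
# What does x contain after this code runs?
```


compute_factorial(9)
= 9 * compute_factorial(8)
= 9 * 8 * compute_factorial(7)
= 9 * 8 * 7 * compute_factorial(6)
= 9 * 8 * 7 * 6 * compute_factorial(5)
= 9 * 8 * 7 * 6 * 5 * compute_factorial(4)
= 9 * 8 * 7 * 6 * 5 * 4 * compute_factorial(3)
= 9 * 8 * 7 * 6 * 5 * 4 * 3 * compute_factorial(2)
= 9 * 8 * 7 * 6 * 5 * 4 * 3 * 2 * compute_factorial(1)
= 9 * 8 * 7 * 6 * 5 * 4 * 3 * 2 * 1
= 362880


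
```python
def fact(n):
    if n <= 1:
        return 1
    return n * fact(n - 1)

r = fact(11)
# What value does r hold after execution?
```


fact(11)
= 11 * fact(10)
= 11 * 10 * fact(9)
= 11 * 10 * 9 * fact(8)
= 11 * 10 * 9 * 8 * fact(7)
= 11 * 10 * 9 * 8 * 7 * fact(6)
= 11 * 10 * 9 * 8 * 7 * 6 * fact(5)
= 11 * 10 * 9 * 8 * 7 * 6 * 5 * fact(4)
= 11 * 10 * 9 * 8 * 7 * 6 * 5 * 4 * fact(3)
= 11 * 10 * 9 * 8 * 7 * 6 * 5 * 4 * 3 * fact(2)
= 11 * 10 * 9 * 8 * 7 * 6 * 5 * 4 * 3 * 2 * fact(1)
= 11 * 10 * 9 * 8 * 7 * 6 * 5 * 4 * 3 * 2 * 1
= 39916800


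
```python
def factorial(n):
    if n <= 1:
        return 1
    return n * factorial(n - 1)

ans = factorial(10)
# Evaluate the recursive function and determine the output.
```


factorial(10)
= 10 * factorial(9)
= 10 * 9 * factorial(8)
= 10 * 9 * 8 * factorial(7)
= 10 * 9 * 8 * 7 * factorial(6)
= 10 * 9 * 8 * 7 * 6 * factorial(5)
= 10 * 9 * 8 * 7 * 6 * 5 * factorial(4)
= 10 * 9 * 8 * 7 * 6 * 5 * 4 * factorial(3)
= 10 * 9 * 8 * 7 * 6 * 5 * 4 * 3 * factorial(2)
= 10 * 9 * 8 * 7 * 6 * 5 * 4 * 3 * 2 * factorial(1)
= 10 * 9 * 8 * 7 * 6 * 5 * 4 * 3 * 2 * 1
= 3628800


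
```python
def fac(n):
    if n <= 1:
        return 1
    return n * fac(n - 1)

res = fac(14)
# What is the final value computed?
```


fac(14)
= 14 * fac(13)
= 14 * 13 * fac(12)
= 14 * 13 * 12 * fac(11)
= 14 * 13 * 12 * 11 * fac(10)
= 14 * 13 * 12 * 11 * 10 * fac(9)
= 14 * 13 * 12 * 11 * 10 * 9 * fac(8)
= 14 * 13 * 12 * 11 * 10 * 9 * 8 * fac(7)
= 14 * 13 * 12 * 11 * 10 * 9 * 8 * 7 * fac(6)
= 14 * 13 * 12 * 11 * 10 * 9 * 8 * 7 * 6 * fac(5)
= 14 * 13 * 12 * 11 * 10 * 9 * 8 * 7 * 6 * 5 * fac(4)
= 14 * 13 * 12 * 11 * 10 * 9 * 8 * 7 * 6 * 5 * 4 * fac(3)
= 14 * 13 * 12 * 11 * 10 * 9 * 8 * 7 * 6 * 5 * 4 * 3 * fac(2)
= 14 * 13 * 12 * 11 * 10 * 9 * 8 * 7 * 6 * 5 * 4 * 3 * 2 * fac(1)
= 14 * 13 * 12 * 11 * 10 * 9 * 8 * 7 * 6 * 5 * 4 * 3 * 2 * 1
= 87178291200


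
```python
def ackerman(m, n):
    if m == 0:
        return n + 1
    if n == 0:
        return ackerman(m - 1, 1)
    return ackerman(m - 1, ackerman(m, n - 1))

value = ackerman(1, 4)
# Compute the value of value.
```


ackerman(1, 4)
= ackerman(0, ackerman(1, 3))
First compute ackerman(1, 3) = 5
= ackerman(0, 5)
= 6


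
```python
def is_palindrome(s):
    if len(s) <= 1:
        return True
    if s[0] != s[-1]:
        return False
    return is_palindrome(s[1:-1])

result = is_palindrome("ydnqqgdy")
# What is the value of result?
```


is_palindrome("ydnqqgdy")
"ydnqqgdy": s[0]='y' == s[-1]='y' -> is_palindrome("dnqqgd")
"dnqqgd": s[0]='d' == s[-1]='d' -> is_palindrome("nqqg")
"nqqg": s[0]='n' != s[-1]='g' -> False
= False


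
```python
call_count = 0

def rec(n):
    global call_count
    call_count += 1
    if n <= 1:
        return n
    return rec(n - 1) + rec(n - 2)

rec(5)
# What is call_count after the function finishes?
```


rec(5) calls rec(4) and rec(3); each non-base call branches into two more.
Let C(k) = total number of calls made by rec(k), including the call to rec(k) itself.
Base cases: C(0) = 1, C(1) = 1
Recurrence: C(k) = 1 + C(k-1) + C(k-2)
  C(2) = 1 + C(1) + C(0) = 1 + 1 + 1 = 3
  C(3) = 1 + C(2) + C(1) = 1 + 3 + 1 = 5
  C(4) = 1 + C(3) + C(2) = 1 + 5 + 3 = 9
  C(5) = 1 + C(4) + C(3) = 1 + 9 + 5 = 15
Total calls = C(5) = 15


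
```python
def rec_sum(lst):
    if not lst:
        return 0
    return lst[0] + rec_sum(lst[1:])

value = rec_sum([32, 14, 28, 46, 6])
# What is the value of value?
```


rec_sum([32, 14, 28, 46, 6])
= 32 + rec_sum([14, 28, 46, 6])
= 32 + 14 + rec_sum([28, 46, 6])
= 32 + 14 + 28 + rec_sum([46, 6])
= 32 + 14 + 28 + 46 + rec_sum([6])
= 32 + 14 + 28 + 46 + 6 + rec_sum([])
= 32 + 14 + 28 + 46 + 6 + 0
= 126


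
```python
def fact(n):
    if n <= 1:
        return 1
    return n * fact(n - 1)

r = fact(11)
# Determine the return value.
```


fact(11)
= 11 * fact(10)
= 11 * 10 * fact(9)
= 11 * 10 * 9 * fact(8)
= 11 * 10 * 9 * 8 * fact(7)
= 11 * 10 * 9 * 8 * 7 * fact(6)
= 11 * 10 * 9 * 8 * 7 * 6 * fact(5)
= 11 * 10 * 9 * 8 * 7 * 6 * 5 * fact(4)
= 11 * 10 * 9 * 8 * 7 * 6 * 5 * 4 * fact(3)
= 11 * 10 * 9 * 8 * 7 * 6 * 5 * 4 * 3 * fact(2)
= 11 * 10 * 9 * 8 * 7 * 6 * 5 * 4 * 3 * 2 * fact(1)
= 11 * 10 * 9 * 8 * 7 * 6 * 5 * 4 * 3 * 2 * 1
= 39916800


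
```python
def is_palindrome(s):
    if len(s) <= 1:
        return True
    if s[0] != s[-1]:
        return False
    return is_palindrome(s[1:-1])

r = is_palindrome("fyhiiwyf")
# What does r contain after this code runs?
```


is_palindrome("fyhiiwyf")
"fyhiiwyf": s[0]='f' == s[-1]='f' -> is_palindrome("yhiiwy")
"yhiiwy": s[0]='y' == s[-1]='y' -> is_palindrome("hiiw")
"hiiw": s[0]='h' != s[-1]='w' -> False
= False


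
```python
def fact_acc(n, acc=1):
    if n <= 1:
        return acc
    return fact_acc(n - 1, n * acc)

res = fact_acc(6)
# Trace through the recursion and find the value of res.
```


fact_acc(6, 1)
= fact_acc(5, 6 * 1) = fact_acc(5, 6)
= fact_acc(4, 5 * 6) = fact_acc(4, 30)
= fact_acc(3, 4 * 30) = fact_acc(3, 120)
= fact_acc(2, 3 * 120) = fact_acc(2, 360)
= fact_acc(1, 2 * 360) = fact_acc(1, 720)
n <= 1, return acc = 720


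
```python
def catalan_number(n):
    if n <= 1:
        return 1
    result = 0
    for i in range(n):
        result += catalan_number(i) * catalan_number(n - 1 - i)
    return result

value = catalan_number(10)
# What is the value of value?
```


catalan_number(10)
= sum of catalan_number(i) * catalan_number(10-1-i) for i in 0..9
First compute sub-values bottom-up:
  catalan_number(0) = 1, catalan_number(1) = 1
  catalan_number(2) = 1*1 + 1*1 = 2
  catalan_number(3) = 1*2 + 1*1 + 2*1 = 5
  catalan_number(4) = 1*5 + 1*2 + 2*1 + 5*1 = 14
  catalan_number(5) = 1*14 + 1*5 + 2*2 + 5*1 + 14*1 = 42
  catalan_number(6) = 1*42 + 1*14 + 2*5 + 5*2 + 14*1 + 42*1 = 132
  catalan_number(7) = 1*132 + 1*42 + 2*14 + 5*5 + 14*2 + 42*1 + 132*1 = 429
  catalan_number(8) = 1*429 + 1*132 + 2*42 + 5*14 + 14*5 + 42*2 + 132*1 + 429*1 = 1430
  catalan_number(9) = 1*1430 + 1*429 + 2*132 + 5*42 + 14*14 + 42*5 + 132*2 + 429*1 + 1430*1 = 4862
Now catalan_number(10):
  catalan_number(0)*catalan_number(9) = 1*4862 = 4862
  catalan_number(1)*catalan_number(8) = 1*1430 = 1430
  catalan_number(2)*catalan_number(7) = 2*429 = 858
  catalan_number(3)*catalan_number(6) = 5*132 = 660
  catalan_number(4)*catalan_number(5) = 14*42 = 588
  catalan_number(5)*catalan_number(4) = 42*14 = 588
  catalan_number(6)*catalan_number(3) = 132*5 = 660
  catalan_number(7)*catalan_number(2) = 429*2 = 858
  catalan_number(8)*catalan_number(1) = 1430*1 = 1430
  catalan_number(9)*catalan_number(0) = 4862*1 = 4862
= 4862 + 1430 + 858 + 660 + 588 + 588 + 660 + 858 + 1430 + 4862
= 16796


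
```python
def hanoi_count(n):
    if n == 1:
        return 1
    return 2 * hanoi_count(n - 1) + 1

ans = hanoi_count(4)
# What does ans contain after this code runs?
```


hanoi_count(4)
= 2 * hanoi_count(3) + 1
= 2 * (2 * hanoi_count(2) + 1) + 1
= 2 * (2 * (2 * hanoi_count(1) + 1) + 1) + 1
Now compute bottom-up:
hanoi_count(1) = 1
hanoi_count(2) = 2 * 1 + 1 = 3
hanoi_count(3) = 2 * 3 + 1 = 7
hanoi_count(4) = 2 * 7 + 1 = 15
= 15


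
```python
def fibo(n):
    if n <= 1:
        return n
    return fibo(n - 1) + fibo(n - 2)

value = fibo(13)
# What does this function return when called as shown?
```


fibo(13)
= fibo(12) + fibo(11)
= (fibo(11) + fibo(10)) + fibo(11)
Computing bottom-up: fibo(0)=0, fibo(1)=1, fibo(2)=1, fibo(3)=2, fibo(4)=3, fibo(5)=5, fibo(6)=8, fibo(7)=13, fibo(8)=21, fibo(9)=34, fibo(10)=55, fibo(11)=89, fibo(12)=144, fibo(13)=233
= 233


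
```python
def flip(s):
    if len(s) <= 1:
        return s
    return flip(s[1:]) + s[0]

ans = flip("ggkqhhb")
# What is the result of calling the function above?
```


flip("ggkqhhb")
= flip("gkqhhb") + "g"
= flip("kqhhb") + "g" + "g"
= flip("qhhb") + "k" + "g" + "g"
= flip("hhb") + "q" + "k" + "g" + "g"
= flip("hb") + "h" + "q" + "k" + "g" + "g"
= flip("b") + "h" + "h" + "q" + "k" + "g" + "g"
= "b" + "h" + "h" + "q" + "k" + "g" + "g"
= "bhhqkgg"


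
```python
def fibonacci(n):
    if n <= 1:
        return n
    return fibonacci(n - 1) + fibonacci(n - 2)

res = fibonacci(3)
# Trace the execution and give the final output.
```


fibonacci(3)
= fibonacci(2) + fibonacci(1)
Computing bottom-up: fibonacci(0)=0, fibonacci(1)=1, fibonacci(2)=1, fibonacci(3)=2
= 2


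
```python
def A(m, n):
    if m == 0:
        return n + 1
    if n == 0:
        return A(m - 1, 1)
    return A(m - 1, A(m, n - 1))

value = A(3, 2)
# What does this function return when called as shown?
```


A(3, 2)
= A(2, A(3, 1))
First compute A(3, 1) = 13
= A(2, 13)
= 29


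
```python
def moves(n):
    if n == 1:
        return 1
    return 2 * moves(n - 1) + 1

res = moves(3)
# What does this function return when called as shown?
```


moves(3)
= 2 * moves(2) + 1
= 2 * (2 * moves(1) + 1) + 1
Now compute bottom-up:
moves(1) = 1
moves(2) = 2 * 1 + 1 = 3
moves(3) = 2 * 3 + 1 = 7
= 7


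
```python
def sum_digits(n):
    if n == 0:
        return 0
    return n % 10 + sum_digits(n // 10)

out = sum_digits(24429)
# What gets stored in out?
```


sum_digits(24429)
= 9 + sum_digits(2442)
= 9 + 2 + sum_digits(244)
= 9 + 2 + 4 + sum_digits(24)
= 9 + 2 + 4 + 4 + sum_digits(2)
= 9 + 2 + 4 + 4 + 2 + sum_digits(0)
= 9 + 2 + 4 + 4 + 2 + 0
= 21


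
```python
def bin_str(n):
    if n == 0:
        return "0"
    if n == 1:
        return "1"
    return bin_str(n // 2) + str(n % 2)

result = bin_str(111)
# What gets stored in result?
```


bin_str(111)
= bin_str(55) + "1"
= bin_str(27) + "1" + "1"
= bin_str(13) + "1" + "1" + "1"
= bin_str(6) + "1" + "1" + "1" + "1"
= bin_str(3) + "0" + "1" + "1" + "1" + "1"
= bin_str(1) + "1" + "0" + "1" + "1" + "1" + "1"
= "1" + "1" + "0" + "1" + "1" + "1" + "1"
= "1101111"


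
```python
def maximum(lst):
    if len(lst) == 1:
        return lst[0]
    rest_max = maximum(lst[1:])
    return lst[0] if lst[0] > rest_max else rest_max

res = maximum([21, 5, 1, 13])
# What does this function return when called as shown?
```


maximum([21, 5, 1, 13])
= compare 21 with maximum([5, 1, 13])
= compare 5 with maximum([1, 13])
= compare 1 with maximum([13])
Base: maximum([13]) = 13
compare 1 with 13: max = 13
compare 5 with 13: max = 13
compare 21 with 13: max = 21
= 21


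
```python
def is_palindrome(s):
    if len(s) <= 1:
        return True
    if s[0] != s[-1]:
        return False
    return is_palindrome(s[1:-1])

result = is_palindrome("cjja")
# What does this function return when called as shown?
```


is_palindrome("cjja")
"cjja": s[0]='c' != s[-1]='a' -> False
= False


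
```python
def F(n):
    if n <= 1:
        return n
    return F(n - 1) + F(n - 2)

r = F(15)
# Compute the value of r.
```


F(15)
= F(14) + F(13)
= (F(13) + F(12)) + F(13)
Computing bottom-up: F(0)=0, F(1)=1, F(2)=1, F(3)=2, F(4)=3, F(5)=5, F(6)=8, F(7)=13, F(8)=21, F(9)=34, F(10)=55, F(11)=89, F(12)=144, F(13)=233, F(14)=377, F(15)=610
= 610


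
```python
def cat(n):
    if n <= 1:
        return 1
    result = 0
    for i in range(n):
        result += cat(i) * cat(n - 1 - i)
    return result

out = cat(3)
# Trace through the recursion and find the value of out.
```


cat(3)
= sum of cat(i) * cat(3-1-i) for i in 0..2
First compute sub-values bottom-up:
  cat(0) = 1, cat(1) = 1
  cat(2) = 1*1 + 1*1 = 2
Now cat(3):
  cat(0)*cat(2) = 1*2 = 2
  cat(1)*cat(1) = 1*1 = 1
  cat(2)*cat(0) = 2*1 = 2
= 2 + 1 + 2
= 5


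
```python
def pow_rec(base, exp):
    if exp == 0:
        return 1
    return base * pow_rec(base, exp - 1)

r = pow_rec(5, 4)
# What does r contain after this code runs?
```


pow_rec(5, 4)
= 5 * pow_rec(5, 3)
= 5 * 5 * pow_rec(5, 2)
= 5 * 5 * 5 * pow_rec(5, 1)
= 5 * 5 * 5 * 5 * pow_rec(5, 0)
= 5 * 5 * 5 * 5 * 1
= 625


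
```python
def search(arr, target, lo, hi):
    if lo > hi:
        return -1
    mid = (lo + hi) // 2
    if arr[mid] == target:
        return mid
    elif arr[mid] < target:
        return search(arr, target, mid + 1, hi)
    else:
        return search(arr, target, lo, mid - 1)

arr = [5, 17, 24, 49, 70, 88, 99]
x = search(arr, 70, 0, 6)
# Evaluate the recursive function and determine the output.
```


search(arr, 70, 0, 6)
lo=0, hi=6, mid=3, arr[mid]=49
49 < 70, search right half
lo=4, hi=6, mid=5, arr[mid]=88
88 > 70, search left half
lo=4, hi=4, mid=4, arr[mid]=70
arr[4] == 70, found at index 4
= 4


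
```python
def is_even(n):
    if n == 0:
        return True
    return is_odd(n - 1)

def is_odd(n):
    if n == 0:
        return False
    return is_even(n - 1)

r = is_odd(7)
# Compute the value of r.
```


is_odd(7)
= is_even(6)
= is_odd(5)
= is_even(4)
= is_odd(3)
= is_even(2)
= is_odd(1)
= is_even(0)
n == 0: return True
= True


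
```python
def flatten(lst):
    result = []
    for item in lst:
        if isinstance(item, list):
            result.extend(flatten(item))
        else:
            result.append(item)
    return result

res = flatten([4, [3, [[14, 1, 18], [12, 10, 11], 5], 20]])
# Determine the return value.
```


flatten([4, [3, [[14, 1, 18], [12, 10, 11], 5], 20]])
Processing each element:
  4 is not a list -> append 4
  [3, [[14, 1, 18], [12, 10, 11], 5], 20] is a list -> flatten recursively -> [3, 14, 1, 18, 12, 10, 11, 5, 20]
= [4, 3, 14, 1, 18, 12, 10, 11, 5, 20]


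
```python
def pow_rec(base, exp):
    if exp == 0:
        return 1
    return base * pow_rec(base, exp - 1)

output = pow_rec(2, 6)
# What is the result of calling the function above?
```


pow_rec(2, 6)
= 2 * pow_rec(2, 5)
= 2 * 2 * pow_rec(2, 4)
= 2 * 2 * 2 * pow_rec(2, 3)
= 2 * 2 * 2 * 2 * pow_rec(2, 2)
= 2 * 2 * 2 * 2 * 2 * pow_rec(2, 1)
= 2 * 2 * 2 * 2 * 2 * 2 * pow_rec(2, 0)
= 2 * 2 * 2 * 2 * 2 * 2 * 1
= 64


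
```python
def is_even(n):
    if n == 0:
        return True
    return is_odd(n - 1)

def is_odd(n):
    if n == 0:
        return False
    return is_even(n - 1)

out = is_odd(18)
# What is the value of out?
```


is_odd(18)
= is_even(17)
= is_odd(16)
= is_even(15)
= is_odd(14)
= is_even(13)
= is_odd(12)
= is_even(11)
= is_odd(10)
= is_even(9)
= is_odd(8)
= is_even(7)
= is_odd(6)
= is_even(5)
= is_odd(4)
= is_even(3)
= is_odd(2)
= is_even(1)
= is_odd(0)
n == 0: return False
= False


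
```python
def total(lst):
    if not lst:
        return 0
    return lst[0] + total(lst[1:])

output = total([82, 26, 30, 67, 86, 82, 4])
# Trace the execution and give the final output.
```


total([82, 26, 30, 67, 86, 82, 4])
= 82 + total([26, 30, 67, 86, 82, 4])
= 82 + 26 + total([30, 67, 86, 82, 4])
= 82 + 26 + 30 + total([67, 86, 82, 4])
= 82 + 26 + 30 + 67 + total([86, 82, 4])
= 82 + 26 + 30 + 67 + 86 + total([82, 4])
= 82 + 26 + 30 + 67 + 86 + 82 + total([4])
= 82 + 26 + 30 + 67 + 86 + 82 + 4 + total([])
= 82 + 26 + 30 + 67 + 86 + 82 + 4 + 0
= 377


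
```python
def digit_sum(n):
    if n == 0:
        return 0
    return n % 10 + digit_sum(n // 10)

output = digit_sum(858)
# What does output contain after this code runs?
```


digit_sum(858)
= 8 + digit_sum(85)
= 8 + 5 + digit_sum(8)
= 8 + 5 + 8 + digit_sum(0)
= 8 + 5 + 8 + 0
= 21


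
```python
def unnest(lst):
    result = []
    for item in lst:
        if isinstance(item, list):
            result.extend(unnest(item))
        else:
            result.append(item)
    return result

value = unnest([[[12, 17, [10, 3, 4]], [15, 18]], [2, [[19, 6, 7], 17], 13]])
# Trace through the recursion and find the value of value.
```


unnest([[[12, 17, [10, 3, 4]], [15, 18]], [2, [[19, 6, 7], 17], 13]])
Processing each element:
  [[12, 17, [10, 3, 4]], [15, 18]] is a list -> unnest recursively -> [12, 17, 10, 3, 4, 15, 18]
  [2, [[19, 6, 7], 17], 13] is a list -> unnest recursively -> [2, 19, 6, 7, 17, 13]
= [12, 17, 10, 3, 4, 15, 18, 2, 19, 6, 7, 17, 13]


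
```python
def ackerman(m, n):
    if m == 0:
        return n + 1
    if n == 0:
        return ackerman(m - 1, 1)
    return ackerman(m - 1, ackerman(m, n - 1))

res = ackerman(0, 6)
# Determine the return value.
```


ackerman(0, 6)
m == 0: return 6 + 1 = 7
= 7


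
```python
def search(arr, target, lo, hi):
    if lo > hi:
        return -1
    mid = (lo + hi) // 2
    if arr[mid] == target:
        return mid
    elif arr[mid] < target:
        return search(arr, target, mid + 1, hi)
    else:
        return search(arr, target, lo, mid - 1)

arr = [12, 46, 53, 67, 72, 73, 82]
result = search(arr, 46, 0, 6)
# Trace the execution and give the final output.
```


search(arr, 46, 0, 6)
lo=0, hi=6, mid=3, arr[mid]=67
67 > 46, search left half
lo=0, hi=2, mid=1, arr[mid]=46
arr[1] == 46, found at index 1
= 1


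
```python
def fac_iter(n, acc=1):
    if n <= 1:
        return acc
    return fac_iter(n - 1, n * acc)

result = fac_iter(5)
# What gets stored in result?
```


fac_iter(5, 1)
= fac_iter(4, 5 * 1) = fac_iter(4, 5)
= fac_iter(3, 4 * 5) = fac_iter(3, 20)
= fac_iter(2, 3 * 20) = fac_iter(2, 60)
= fac_iter(1, 2 * 60) = fac_iter(1, 120)
n <= 1, return acc = 120


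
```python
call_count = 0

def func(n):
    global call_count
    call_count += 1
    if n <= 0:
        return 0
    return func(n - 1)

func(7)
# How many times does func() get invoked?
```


func(7) calls func(6) calls ... calls func(0)
Total calls: 7 + 1 (for base case) = 8


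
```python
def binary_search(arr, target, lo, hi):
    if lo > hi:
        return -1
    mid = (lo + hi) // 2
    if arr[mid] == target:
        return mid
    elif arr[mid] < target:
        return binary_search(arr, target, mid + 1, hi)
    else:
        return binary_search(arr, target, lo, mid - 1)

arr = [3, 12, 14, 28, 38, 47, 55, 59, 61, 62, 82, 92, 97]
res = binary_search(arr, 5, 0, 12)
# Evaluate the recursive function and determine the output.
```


binary_search(arr, 5, 0, 12)
lo=0, hi=12, mid=6, arr[mid]=55
55 > 5, search left half
lo=0, hi=5, mid=2, arr[mid]=14
14 > 5, search left half
lo=0, hi=1, mid=0, arr[mid]=3
3 < 5, search right half
lo=1, hi=1, mid=1, arr[mid]=12
12 > 5, search left half
lo > hi, target not found, return -1
= -1


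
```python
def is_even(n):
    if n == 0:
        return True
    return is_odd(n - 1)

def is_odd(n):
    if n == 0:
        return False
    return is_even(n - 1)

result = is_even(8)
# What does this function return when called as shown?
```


is_even(8)
= is_odd(7)
= is_even(6)
= is_odd(5)
= is_even(4)
= is_odd(3)
= is_even(2)
= is_odd(1)
= is_even(0)
n == 0: return True
= True


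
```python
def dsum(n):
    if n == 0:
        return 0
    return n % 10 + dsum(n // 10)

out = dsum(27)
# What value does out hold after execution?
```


dsum(27)
= 7 + dsum(2)
= 7 + 2 + dsum(0)
= 7 + 2 + 0
= 9


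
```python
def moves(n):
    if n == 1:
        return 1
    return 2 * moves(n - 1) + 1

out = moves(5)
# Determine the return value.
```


moves(5)
= 2 * moves(4) + 1
= 2 * (2 * moves(3) + 1) + 1
= 2 * (2 * (2 * moves(2) + 1) + 1) + 1
= 2 * (2 * (2 * (2 * moves(1) + 1) + 1) + 1) + 1
Now compute bottom-up:
moves(1) = 1
moves(2) = 2 * 1 + 1 = 3
moves(3) = 2 * 3 + 1 = 7
moves(4) = 2 * 7 + 1 = 15
moves(5) = 2 * 15 + 1 = 31
= 31


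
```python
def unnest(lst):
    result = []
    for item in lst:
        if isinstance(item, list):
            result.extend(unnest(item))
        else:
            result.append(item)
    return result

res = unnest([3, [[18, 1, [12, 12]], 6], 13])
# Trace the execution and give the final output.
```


unnest([3, [[18, 1, [12, 12]], 6], 13])
Processing each element:
  3 is not a list -> append 3
  [[18, 1, [12, 12]], 6] is a list -> unnest recursively -> [18, 1, 12, 12, 6]
  13 is not a list -> append 13
= [3, 18, 1, 12, 12, 6, 13]


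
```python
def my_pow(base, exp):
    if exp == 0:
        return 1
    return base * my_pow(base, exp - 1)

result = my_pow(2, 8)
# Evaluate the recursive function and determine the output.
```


my_pow(2, 8)
= 2 * my_pow(2, 7)
= 2 * 2 * my_pow(2, 6)
= 2 * 2 * 2 * my_pow(2, 5)
= 2 * 2 * 2 * 2 * my_pow(2, 4)
= 2 * 2 * 2 * 2 * 2 * my_pow(2, 3)
= 2 * 2 * 2 * 2 * 2 * 2 * my_pow(2, 2)
= 2 * 2 * 2 * 2 * 2 * 2 * 2 * my_pow(2, 1)
= 2 * 2 * 2 * 2 * 2 * 2 * 2 * 2 * my_pow(2, 0)
= 2 * 2 * 2 * 2 * 2 * 2 * 2 * 2 * 1
= 256


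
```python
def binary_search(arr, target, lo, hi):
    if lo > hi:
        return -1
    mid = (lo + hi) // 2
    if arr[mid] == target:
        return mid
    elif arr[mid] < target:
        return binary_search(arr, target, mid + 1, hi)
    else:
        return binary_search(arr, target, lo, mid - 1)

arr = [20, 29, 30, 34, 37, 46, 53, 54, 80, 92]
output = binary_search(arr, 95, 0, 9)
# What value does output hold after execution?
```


binary_search(arr, 95, 0, 9)
lo=0, hi=9, mid=4, arr[mid]=37
37 < 95, search right half
lo=5, hi=9, mid=7, arr[mid]=54
54 < 95, search right half
lo=8, hi=9, mid=8, arr[mid]=80
80 < 95, search right half
lo=9, hi=9, mid=9, arr[mid]=92
92 < 95, search right half
lo > hi, target not found, return -1
= -1


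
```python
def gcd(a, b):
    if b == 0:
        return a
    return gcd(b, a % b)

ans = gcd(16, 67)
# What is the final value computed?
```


gcd(16, 67)
= gcd(67, 16 % 67) = gcd(67, 16)
= gcd(16, 67 % 16) = gcd(16, 3)
= gcd(3, 16 % 3) = gcd(3, 1)
= gcd(1, 3 % 1) = gcd(1, 0)
b == 0, return a = 1


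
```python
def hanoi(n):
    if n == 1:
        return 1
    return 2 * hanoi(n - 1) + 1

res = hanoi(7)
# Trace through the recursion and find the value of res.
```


hanoi(7)
= 2 * hanoi(6) + 1
= 2 * (2 * hanoi(5) + 1) + 1
= 2 * (2 * (2 * hanoi(4) + 1) + 1) + 1
= 2 * (2 * (2 * (2 * hanoi(3) + 1) + 1) + 1) + 1
= 2 * (2 * (2 * (2 * (2 * hanoi(2) + 1) + 1) + 1) + 1) + 1
= 2 * (2 * (2 * (2 * (2 * (2 * hanoi(1) + 1) + 1) + 1) + 1) + 1) + 1
Now compute bottom-up:
hanoi(1) = 1
hanoi(2) = 2 * 1 + 1 = 3
hanoi(3) = 2 * 3 + 1 = 7
hanoi(4) = 2 * 7 + 1 = 15
hanoi(5) = 2 * 15 + 1 = 31
hanoi(6) = 2 * 31 + 1 = 63
hanoi(7) = 2 * 63 + 1 = 127
= 127


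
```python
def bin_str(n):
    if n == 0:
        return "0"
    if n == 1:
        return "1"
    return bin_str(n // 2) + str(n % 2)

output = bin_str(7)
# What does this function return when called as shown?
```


bin_str(7)
= bin_str(3) + "1"
= bin_str(1) + "1" + "1"
= "1" + "1" + "1"
= "111"


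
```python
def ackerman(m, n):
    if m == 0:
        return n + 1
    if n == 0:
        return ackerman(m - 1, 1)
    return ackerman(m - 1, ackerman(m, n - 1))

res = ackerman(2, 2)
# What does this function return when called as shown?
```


ackerman(2, 2)
= ackerman(1, ackerman(2, 1))
First compute ackerman(2, 1) = 5
= ackerman(1, 5)
= 7


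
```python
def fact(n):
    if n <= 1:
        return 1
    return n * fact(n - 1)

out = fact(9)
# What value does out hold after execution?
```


fact(9)
= 9 * fact(8)
= 9 * 8 * fact(7)
= 9 * 8 * 7 * fact(6)
= 9 * 8 * 7 * 6 * fact(5)
= 9 * 8 * 7 * 6 * 5 * fact(4)
= 9 * 8 * 7 * 6 * 5 * 4 * fact(3)
= 9 * 8 * 7 * 6 * 5 * 4 * 3 * fact(2)
= 9 * 8 * 7 * 6 * 5 * 4 * 3 * 2 * fact(1)
= 9 * 8 * 7 * 6 * 5 * 4 * 3 * 2 * 1
= 362880


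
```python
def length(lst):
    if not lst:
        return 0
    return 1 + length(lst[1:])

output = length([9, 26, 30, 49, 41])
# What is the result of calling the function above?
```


length([9, 26, 30, 49, 41])
= 1 + length([26, 30, 49, 41])
= 1 + 1 + length([30, 49, 41])
= 1 + 1 + 1 + length([49, 41])
= 1 + 1 + 1 + 1 + length([41])
= 1 + 1 + 1 + 1 + 1 + length([])
= 1 + 1 + 1 + 1 + 1 + 0
= 5
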